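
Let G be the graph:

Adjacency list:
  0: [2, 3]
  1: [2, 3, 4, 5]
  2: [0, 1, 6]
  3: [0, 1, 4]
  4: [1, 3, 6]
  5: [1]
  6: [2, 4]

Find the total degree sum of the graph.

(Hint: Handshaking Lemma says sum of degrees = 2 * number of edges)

Count edges: 9 edges.
By Handshaking Lemma: sum of degrees = 2 * 9 = 18.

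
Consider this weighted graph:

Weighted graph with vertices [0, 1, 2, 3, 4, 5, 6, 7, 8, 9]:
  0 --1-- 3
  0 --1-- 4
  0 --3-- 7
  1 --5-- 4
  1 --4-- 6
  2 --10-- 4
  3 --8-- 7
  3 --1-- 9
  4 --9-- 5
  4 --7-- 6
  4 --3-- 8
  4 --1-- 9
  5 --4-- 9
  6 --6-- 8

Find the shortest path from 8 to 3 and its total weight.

Using Dijkstra's algorithm from vertex 8:
Shortest path: 8 -> 4 -> 9 -> 3
Total weight: 3 + 1 + 1 = 5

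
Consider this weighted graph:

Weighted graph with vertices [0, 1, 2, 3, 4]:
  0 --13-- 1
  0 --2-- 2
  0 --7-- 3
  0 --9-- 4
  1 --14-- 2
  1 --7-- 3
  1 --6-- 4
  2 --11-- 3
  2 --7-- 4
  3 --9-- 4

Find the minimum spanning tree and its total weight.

Applying Kruskal's algorithm (sort edges by weight, add if no cycle):
  Add (0,2) w=2
  Add (1,4) w=6
  Add (0,3) w=7
  Add (1,3) w=7
  Skip (2,4) w=7 (creates cycle)
  Skip (0,4) w=9 (creates cycle)
  Skip (3,4) w=9 (creates cycle)
  Skip (2,3) w=11 (creates cycle)
  Skip (0,1) w=13 (creates cycle)
  Skip (1,2) w=14 (creates cycle)
MST weight = 22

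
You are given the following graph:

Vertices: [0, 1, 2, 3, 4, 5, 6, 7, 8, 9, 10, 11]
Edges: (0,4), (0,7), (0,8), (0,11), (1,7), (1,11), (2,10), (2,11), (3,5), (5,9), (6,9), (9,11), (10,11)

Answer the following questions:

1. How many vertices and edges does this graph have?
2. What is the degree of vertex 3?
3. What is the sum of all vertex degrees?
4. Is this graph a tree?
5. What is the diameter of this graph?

Count: 12 vertices, 13 edges.
Vertex 3 has neighbors [5], degree = 1.
Handshaking lemma: 2 * 13 = 26.
A tree on 12 vertices has 11 edges. This graph has 13 edges (2 extra). Not a tree.
Diameter (longest shortest path) = 5.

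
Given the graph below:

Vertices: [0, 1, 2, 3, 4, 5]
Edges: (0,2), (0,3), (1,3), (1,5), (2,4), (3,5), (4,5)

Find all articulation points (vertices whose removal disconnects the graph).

No articulation points. The graph is biconnected.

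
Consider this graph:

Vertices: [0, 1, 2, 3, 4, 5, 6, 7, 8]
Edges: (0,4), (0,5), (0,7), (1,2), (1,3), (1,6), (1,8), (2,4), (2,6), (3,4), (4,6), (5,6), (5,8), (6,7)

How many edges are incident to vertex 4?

Vertex 4 has neighbors [0, 2, 3, 6], so deg(4) = 4.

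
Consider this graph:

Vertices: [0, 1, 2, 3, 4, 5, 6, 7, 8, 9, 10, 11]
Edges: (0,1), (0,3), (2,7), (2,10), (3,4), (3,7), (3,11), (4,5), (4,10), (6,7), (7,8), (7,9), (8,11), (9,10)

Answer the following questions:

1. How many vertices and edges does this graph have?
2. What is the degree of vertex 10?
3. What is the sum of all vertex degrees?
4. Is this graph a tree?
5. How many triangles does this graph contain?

Count: 12 vertices, 14 edges.
Vertex 10 has neighbors [2, 4, 9], degree = 3.
Handshaking lemma: 2 * 14 = 28.
A tree on 12 vertices has 11 edges. This graph has 14 edges (3 extra). Not a tree.
Number of triangles = 0.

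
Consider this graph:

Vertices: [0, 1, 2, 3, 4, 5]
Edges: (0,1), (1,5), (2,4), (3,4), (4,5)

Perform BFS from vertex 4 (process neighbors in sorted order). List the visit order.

BFS from vertex 4 (neighbors processed in ascending order):
Visit order: 4, 2, 3, 5, 1, 0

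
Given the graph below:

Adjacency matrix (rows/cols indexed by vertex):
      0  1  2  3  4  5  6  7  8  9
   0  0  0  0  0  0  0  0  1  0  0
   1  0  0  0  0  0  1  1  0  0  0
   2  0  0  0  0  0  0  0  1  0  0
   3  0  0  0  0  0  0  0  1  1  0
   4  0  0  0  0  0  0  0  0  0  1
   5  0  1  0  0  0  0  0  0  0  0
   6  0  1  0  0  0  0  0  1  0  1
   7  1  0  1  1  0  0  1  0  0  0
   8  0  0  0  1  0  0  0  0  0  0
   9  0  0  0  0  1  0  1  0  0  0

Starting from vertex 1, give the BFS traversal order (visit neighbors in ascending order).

BFS from vertex 1 (neighbors processed in ascending order):
Visit order: 1, 5, 6, 7, 9, 0, 2, 3, 4, 8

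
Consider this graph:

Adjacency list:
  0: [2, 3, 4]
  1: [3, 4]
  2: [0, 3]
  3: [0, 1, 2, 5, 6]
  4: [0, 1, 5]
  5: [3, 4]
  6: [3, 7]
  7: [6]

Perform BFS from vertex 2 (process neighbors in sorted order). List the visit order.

BFS from vertex 2 (neighbors processed in ascending order):
Visit order: 2, 0, 3, 4, 1, 5, 6, 7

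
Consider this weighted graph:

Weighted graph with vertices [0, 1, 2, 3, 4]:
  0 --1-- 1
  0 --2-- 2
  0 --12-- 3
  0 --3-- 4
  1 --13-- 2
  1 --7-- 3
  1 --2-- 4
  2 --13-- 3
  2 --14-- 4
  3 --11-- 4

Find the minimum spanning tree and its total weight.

Applying Kruskal's algorithm (sort edges by weight, add if no cycle):
  Add (0,1) w=1
  Add (0,2) w=2
  Add (1,4) w=2
  Skip (0,4) w=3 (creates cycle)
  Add (1,3) w=7
  Skip (3,4) w=11 (creates cycle)
  Skip (0,3) w=12 (creates cycle)
  Skip (1,2) w=13 (creates cycle)
  Skip (2,3) w=13 (creates cycle)
  Skip (2,4) w=14 (creates cycle)
MST weight = 12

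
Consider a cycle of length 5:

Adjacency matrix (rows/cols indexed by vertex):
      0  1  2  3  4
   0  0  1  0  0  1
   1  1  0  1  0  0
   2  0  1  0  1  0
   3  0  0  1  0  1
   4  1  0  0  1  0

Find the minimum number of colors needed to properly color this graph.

This is an odd cycle (C_5). Odd cycles are not bipartite (any 2-coloring forces two adjacent vertices to match), and 3 colors suffice.
Chromatic number = 3.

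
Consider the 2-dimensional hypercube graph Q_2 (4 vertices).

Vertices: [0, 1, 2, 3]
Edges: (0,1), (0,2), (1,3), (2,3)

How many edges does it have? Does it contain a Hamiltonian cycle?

Q_2 has 4 * 2 / 2 = 4 edges.
Q_2 (d >= 2) always has a Hamiltonian cycle: a 2-bit cyclic Gray code visits every vertex exactly once and returns to the start.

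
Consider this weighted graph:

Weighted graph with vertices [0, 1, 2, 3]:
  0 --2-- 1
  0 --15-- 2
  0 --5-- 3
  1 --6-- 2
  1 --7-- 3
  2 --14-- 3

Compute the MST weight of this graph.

Applying Kruskal's algorithm (sort edges by weight, add if no cycle):
  Add (0,1) w=2
  Add (0,3) w=5
  Add (1,2) w=6
  Skip (1,3) w=7 (creates cycle)
  Skip (2,3) w=14 (creates cycle)
  Skip (0,2) w=15 (creates cycle)
MST weight = 13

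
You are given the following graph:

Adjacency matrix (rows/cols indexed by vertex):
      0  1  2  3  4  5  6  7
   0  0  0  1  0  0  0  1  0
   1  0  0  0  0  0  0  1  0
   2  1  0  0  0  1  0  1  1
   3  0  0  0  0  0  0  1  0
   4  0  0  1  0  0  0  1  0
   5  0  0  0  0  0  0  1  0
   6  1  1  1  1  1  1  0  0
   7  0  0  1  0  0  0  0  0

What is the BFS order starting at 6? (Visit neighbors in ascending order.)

BFS from vertex 6 (neighbors processed in ascending order):
Visit order: 6, 0, 1, 2, 3, 4, 5, 7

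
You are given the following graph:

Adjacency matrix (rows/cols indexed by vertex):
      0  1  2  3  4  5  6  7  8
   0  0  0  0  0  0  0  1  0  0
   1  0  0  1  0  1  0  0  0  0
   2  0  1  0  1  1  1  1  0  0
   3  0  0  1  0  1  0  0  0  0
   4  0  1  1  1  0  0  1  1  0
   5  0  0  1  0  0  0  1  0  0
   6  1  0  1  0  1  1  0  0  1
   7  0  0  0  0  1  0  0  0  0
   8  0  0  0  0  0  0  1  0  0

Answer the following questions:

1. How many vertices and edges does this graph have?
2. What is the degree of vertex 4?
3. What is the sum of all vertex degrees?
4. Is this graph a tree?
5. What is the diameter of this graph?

Count: 9 vertices, 12 edges.
Vertex 4 has neighbors [1, 2, 3, 6, 7], degree = 5.
Handshaking lemma: 2 * 12 = 24.
A tree on 9 vertices has 8 edges. This graph has 12 edges (4 extra). Not a tree.
Diameter (longest shortest path) = 3.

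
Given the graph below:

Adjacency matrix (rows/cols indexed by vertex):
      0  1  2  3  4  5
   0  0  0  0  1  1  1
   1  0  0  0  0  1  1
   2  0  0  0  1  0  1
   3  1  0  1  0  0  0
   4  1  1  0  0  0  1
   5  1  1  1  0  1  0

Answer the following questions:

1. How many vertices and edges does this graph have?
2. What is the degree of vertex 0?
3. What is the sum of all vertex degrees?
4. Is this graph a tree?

Count: 6 vertices, 8 edges.
Vertex 0 has neighbors [3, 4, 5], degree = 3.
Handshaking lemma: 2 * 8 = 16.
A tree on 6 vertices has 5 edges. This graph has 8 edges (3 extra). Not a tree.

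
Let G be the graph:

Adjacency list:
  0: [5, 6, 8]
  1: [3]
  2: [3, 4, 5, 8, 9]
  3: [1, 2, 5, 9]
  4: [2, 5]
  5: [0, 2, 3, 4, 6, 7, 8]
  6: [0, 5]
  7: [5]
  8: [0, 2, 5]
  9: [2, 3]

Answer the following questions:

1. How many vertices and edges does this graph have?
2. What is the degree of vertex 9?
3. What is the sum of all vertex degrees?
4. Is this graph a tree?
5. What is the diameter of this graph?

Count: 10 vertices, 15 edges.
Vertex 9 has neighbors [2, 3], degree = 2.
Handshaking lemma: 2 * 15 = 30.
A tree on 10 vertices has 9 edges. This graph has 15 edges (6 extra). Not a tree.
Diameter (longest shortest path) = 3.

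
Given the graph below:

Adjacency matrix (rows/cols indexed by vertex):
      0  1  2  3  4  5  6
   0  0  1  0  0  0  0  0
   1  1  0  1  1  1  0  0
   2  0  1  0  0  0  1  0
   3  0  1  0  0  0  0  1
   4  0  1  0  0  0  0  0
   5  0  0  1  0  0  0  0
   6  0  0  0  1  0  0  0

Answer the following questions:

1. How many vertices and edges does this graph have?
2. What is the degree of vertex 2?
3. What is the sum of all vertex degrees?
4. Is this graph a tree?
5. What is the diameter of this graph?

Count: 7 vertices, 6 edges.
Vertex 2 has neighbors [1, 5], degree = 2.
Handshaking lemma: 2 * 6 = 12.
A graph is a tree iff it is connected and has exactly n-1 edges. This graph is connected (all 7 vertices in one component) and has 7-1 = 6 edges. It is a tree.
Diameter (longest shortest path) = 4.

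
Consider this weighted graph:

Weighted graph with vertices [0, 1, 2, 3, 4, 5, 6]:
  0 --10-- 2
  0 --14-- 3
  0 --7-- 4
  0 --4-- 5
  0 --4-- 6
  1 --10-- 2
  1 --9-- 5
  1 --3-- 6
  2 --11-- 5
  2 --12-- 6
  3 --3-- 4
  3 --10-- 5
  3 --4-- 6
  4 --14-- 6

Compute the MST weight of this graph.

Applying Kruskal's algorithm (sort edges by weight, add if no cycle):
  Add (1,6) w=3
  Add (3,4) w=3
  Add (0,6) w=4
  Add (0,5) w=4
  Add (3,6) w=4
  Skip (0,4) w=7 (creates cycle)
  Skip (1,5) w=9 (creates cycle)
  Add (0,2) w=10
  Skip (1,2) w=10 (creates cycle)
  Skip (3,5) w=10 (creates cycle)
  Skip (2,5) w=11 (creates cycle)
  Skip (2,6) w=12 (creates cycle)
  Skip (0,3) w=14 (creates cycle)
  Skip (4,6) w=14 (creates cycle)
MST weight = 28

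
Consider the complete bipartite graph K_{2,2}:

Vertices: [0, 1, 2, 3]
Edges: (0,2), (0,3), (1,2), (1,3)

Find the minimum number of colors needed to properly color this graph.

K_{2,2} is bipartite: vertices split into two independent sets of size 2 and 2.
Color one set 0, the other 1. No adjacent vertices share a color.
Chromatic number = 2.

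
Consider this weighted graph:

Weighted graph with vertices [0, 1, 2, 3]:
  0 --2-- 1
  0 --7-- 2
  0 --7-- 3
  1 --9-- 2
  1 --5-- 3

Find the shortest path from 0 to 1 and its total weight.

Using Dijkstra's algorithm from vertex 0:
Shortest path: 0 -> 1
Total weight: 2 = 2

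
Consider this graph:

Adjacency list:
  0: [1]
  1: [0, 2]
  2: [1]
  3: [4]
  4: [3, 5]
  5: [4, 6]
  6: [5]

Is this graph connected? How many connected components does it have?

Checking connectivity: the graph has 2 connected component(s).
Components: [[0, 1, 2], [3, 4, 5, 6]]. The graph is NOT connected.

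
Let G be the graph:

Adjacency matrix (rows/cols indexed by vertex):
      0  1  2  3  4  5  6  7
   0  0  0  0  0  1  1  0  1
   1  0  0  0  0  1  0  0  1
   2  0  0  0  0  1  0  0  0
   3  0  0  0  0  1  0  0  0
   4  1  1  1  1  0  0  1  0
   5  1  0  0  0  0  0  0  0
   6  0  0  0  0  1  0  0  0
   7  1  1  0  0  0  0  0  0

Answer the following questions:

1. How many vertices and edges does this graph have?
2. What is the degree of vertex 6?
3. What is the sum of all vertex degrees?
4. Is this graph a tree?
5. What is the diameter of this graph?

Count: 8 vertices, 8 edges.
Vertex 6 has neighbors [4], degree = 1.
Handshaking lemma: 2 * 8 = 16.
A tree on 8 vertices has 7 edges. This graph has 8 edges (1 extra). Not a tree.
Diameter (longest shortest path) = 3.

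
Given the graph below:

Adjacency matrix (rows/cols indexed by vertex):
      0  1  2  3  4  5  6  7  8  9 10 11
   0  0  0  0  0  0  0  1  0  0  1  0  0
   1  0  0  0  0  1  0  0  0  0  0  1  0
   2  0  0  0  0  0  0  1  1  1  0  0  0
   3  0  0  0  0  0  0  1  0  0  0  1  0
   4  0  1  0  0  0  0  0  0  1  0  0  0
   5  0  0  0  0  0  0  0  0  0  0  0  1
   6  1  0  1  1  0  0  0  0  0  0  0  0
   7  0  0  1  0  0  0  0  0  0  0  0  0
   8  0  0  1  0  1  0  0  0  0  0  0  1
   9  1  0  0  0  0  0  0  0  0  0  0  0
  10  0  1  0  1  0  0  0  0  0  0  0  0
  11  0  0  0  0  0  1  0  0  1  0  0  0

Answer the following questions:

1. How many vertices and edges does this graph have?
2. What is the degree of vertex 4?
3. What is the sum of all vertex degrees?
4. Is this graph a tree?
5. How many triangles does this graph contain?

Count: 12 vertices, 12 edges.
Vertex 4 has neighbors [1, 8], degree = 2.
Handshaking lemma: 2 * 12 = 24.
A tree on 12 vertices has 11 edges. This graph has 12 edges (1 extra). Not a tree.
Number of triangles = 0.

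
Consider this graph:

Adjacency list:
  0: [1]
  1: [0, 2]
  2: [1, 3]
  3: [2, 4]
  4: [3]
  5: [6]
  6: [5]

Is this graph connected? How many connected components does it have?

Checking connectivity: the graph has 2 connected component(s).
Components: [[0, 1, 2, 3, 4], [5, 6]]. The graph is NOT connected.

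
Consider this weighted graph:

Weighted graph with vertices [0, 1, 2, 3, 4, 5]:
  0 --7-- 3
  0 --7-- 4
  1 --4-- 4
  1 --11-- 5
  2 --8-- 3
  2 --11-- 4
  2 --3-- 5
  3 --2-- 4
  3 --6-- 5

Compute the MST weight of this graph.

Applying Kruskal's algorithm (sort edges by weight, add if no cycle):
  Add (3,4) w=2
  Add (2,5) w=3
  Add (1,4) w=4
  Add (3,5) w=6
  Add (0,4) w=7
  Skip (0,3) w=7 (creates cycle)
  Skip (2,3) w=8 (creates cycle)
  Skip (1,5) w=11 (creates cycle)
  Skip (2,4) w=11 (creates cycle)
MST weight = 22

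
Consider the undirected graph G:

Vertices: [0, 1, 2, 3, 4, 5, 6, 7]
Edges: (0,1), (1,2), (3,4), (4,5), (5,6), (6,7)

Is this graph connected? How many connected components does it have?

Checking connectivity: the graph has 2 connected component(s).
Components: [[0, 1, 2], [3, 4, 5, 6, 7]]. The graph is NOT connected.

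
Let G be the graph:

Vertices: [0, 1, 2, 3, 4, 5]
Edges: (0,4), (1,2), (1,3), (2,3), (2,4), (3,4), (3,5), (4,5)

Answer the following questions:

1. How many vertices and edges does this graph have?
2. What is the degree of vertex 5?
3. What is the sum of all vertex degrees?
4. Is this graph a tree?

Count: 6 vertices, 8 edges.
Vertex 5 has neighbors [3, 4], degree = 2.
Handshaking lemma: 2 * 8 = 16.
A tree on 6 vertices has 5 edges. This graph has 8 edges (3 extra). Not a tree.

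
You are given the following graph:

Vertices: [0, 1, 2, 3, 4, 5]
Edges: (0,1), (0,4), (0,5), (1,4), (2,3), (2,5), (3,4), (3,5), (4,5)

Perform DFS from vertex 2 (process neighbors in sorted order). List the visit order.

DFS from vertex 2 (neighbors processed in ascending order):
Visit order: 2, 3, 4, 0, 1, 5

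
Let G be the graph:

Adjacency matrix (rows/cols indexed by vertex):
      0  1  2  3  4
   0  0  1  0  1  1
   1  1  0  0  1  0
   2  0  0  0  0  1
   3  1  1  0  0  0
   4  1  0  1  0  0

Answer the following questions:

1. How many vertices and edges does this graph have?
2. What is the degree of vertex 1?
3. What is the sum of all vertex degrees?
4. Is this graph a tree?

Count: 5 vertices, 5 edges.
Vertex 1 has neighbors [0, 3], degree = 2.
Handshaking lemma: 2 * 5 = 10.
A tree on 5 vertices has 4 edges. This graph has 5 edges (1 extra). Not a tree.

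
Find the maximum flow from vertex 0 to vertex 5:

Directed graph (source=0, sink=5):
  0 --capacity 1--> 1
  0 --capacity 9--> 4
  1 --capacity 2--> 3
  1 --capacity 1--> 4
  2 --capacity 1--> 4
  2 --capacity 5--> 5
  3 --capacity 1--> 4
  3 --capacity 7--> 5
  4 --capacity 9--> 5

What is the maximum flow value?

Computing max flow:
  Flow on (0->1): 1/1
  Flow on (0->4): 9/9
  Flow on (1->3): 1/2
  Flow on (3->5): 1/7
  Flow on (4->5): 9/9
Maximum flow = 10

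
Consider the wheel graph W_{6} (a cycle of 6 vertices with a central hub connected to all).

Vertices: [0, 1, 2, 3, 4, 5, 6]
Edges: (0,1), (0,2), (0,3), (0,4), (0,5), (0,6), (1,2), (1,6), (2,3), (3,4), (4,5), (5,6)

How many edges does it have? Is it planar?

Wheel graph W_{6}: 6 cycle edges + 6 spoke edges = 12 edges.
Total vertices: 7.
The graph is planar.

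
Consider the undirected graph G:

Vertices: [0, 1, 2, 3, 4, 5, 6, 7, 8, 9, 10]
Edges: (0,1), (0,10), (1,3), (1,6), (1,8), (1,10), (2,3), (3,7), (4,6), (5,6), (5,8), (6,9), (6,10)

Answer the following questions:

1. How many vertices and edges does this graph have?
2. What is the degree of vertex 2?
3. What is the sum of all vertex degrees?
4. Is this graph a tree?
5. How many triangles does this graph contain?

Count: 11 vertices, 13 edges.
Vertex 2 has neighbors [3], degree = 1.
Handshaking lemma: 2 * 13 = 26.
A tree on 11 vertices has 10 edges. This graph has 13 edges (3 extra). Not a tree.
Number of triangles = 2.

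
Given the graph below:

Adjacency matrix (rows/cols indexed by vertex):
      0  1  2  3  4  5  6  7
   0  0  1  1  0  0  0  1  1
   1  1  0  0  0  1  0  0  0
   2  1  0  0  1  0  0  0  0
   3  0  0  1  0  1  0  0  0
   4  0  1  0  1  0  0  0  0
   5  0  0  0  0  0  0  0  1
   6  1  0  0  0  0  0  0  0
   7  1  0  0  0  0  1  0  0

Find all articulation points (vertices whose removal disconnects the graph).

An articulation point is a vertex whose removal disconnects the graph.
Articulation points: [0, 7]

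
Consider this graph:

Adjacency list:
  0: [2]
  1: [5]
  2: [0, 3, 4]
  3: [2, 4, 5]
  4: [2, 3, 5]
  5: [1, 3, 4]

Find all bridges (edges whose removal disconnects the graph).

A bridge is an edge whose removal increases the number of connected components.
Bridges found: (0,2), (1,5)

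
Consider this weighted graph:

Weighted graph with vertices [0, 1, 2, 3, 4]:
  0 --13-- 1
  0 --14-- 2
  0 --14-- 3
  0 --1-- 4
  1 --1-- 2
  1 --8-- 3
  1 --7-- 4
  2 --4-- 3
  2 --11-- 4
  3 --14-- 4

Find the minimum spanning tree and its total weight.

Applying Kruskal's algorithm (sort edges by weight, add if no cycle):
  Add (0,4) w=1
  Add (1,2) w=1
  Add (2,3) w=4
  Add (1,4) w=7
  Skip (1,3) w=8 (creates cycle)
  Skip (2,4) w=11 (creates cycle)
  Skip (0,1) w=13 (creates cycle)
  Skip (0,3) w=14 (creates cycle)
  Skip (0,2) w=14 (creates cycle)
  Skip (3,4) w=14 (creates cycle)
MST weight = 13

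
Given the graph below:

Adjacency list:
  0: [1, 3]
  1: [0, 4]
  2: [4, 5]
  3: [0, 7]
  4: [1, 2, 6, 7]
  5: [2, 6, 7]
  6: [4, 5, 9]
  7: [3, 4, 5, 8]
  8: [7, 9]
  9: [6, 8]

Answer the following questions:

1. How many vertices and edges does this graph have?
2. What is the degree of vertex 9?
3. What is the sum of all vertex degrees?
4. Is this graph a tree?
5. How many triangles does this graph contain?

Count: 10 vertices, 13 edges.
Vertex 9 has neighbors [6, 8], degree = 2.
Handshaking lemma: 2 * 13 = 26.
A tree on 10 vertices has 9 edges. This graph has 13 edges (4 extra). Not a tree.
Number of triangles = 0.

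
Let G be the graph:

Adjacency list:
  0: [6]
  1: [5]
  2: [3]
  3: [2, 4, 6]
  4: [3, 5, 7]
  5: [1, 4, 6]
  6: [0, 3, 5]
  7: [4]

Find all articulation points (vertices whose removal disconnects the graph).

An articulation point is a vertex whose removal disconnects the graph.
Articulation points: [3, 4, 5, 6]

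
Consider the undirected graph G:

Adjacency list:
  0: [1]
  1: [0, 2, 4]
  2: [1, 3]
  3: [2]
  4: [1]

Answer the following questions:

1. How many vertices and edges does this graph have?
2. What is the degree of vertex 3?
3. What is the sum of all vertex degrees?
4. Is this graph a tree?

Count: 5 vertices, 4 edges.
Vertex 3 has neighbors [2], degree = 1.
Handshaking lemma: 2 * 4 = 8.
A graph is a tree iff it is connected and has exactly n-1 edges. This graph is connected (all 5 vertices in one component) and has 5-1 = 4 edges. It is a tree.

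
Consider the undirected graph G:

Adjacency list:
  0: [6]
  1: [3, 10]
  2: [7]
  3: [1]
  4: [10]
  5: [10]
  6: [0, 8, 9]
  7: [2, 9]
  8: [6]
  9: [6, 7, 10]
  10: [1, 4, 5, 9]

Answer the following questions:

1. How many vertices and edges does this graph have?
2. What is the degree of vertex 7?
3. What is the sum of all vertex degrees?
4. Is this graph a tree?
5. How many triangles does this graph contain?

Count: 11 vertices, 10 edges.
Vertex 7 has neighbors [2, 9], degree = 2.
Handshaking lemma: 2 * 10 = 20.
A graph is a tree iff it is connected and has exactly n-1 edges. This graph is connected (all 11 vertices in one component) and has 11-1 = 10 edges. It is a tree.
Number of triangles = 0.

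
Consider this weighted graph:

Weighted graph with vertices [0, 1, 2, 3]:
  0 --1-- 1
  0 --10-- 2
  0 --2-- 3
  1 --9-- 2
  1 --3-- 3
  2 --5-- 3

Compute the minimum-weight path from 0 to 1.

Using Dijkstra's algorithm from vertex 0:
Shortest path: 0 -> 1
Total weight: 1 = 1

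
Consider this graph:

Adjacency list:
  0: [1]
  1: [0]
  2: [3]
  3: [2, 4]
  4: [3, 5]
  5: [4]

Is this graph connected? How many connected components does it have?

Checking connectivity: the graph has 2 connected component(s).
Components: [[0, 1], [2, 3, 4, 5]]. The graph is NOT connected.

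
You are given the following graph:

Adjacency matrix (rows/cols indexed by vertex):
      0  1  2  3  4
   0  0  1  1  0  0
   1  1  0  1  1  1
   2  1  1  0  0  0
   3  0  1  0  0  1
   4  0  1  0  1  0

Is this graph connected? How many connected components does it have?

Checking connectivity: the graph has 1 connected component(s).
All vertices are reachable from each other. The graph IS connected.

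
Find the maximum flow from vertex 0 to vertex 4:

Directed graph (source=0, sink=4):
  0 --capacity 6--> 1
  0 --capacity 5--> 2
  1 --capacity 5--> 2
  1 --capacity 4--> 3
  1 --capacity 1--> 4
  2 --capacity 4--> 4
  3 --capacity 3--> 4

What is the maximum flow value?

Computing max flow:
  Flow on (0->1): 4/6
  Flow on (0->2): 4/5
  Flow on (1->3): 3/4
  Flow on (1->4): 1/1
  Flow on (2->4): 4/4
  Flow on (3->4): 3/3
Maximum flow = 8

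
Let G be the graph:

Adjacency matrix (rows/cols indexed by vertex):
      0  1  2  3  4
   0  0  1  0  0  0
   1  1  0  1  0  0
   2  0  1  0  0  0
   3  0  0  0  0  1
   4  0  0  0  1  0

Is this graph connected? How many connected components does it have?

Checking connectivity: the graph has 2 connected component(s).
Components: [[0, 1, 2], [3, 4]]. The graph is NOT connected.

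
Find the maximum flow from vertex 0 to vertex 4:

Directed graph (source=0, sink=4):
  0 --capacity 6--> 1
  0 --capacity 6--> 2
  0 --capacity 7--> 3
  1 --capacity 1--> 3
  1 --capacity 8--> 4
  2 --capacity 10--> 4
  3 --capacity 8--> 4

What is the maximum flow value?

Computing max flow:
  Flow on (0->1): 6/6
  Flow on (0->2): 6/6
  Flow on (0->3): 7/7
  Flow on (1->4): 6/8
  Flow on (2->4): 6/10
  Flow on (3->4): 7/8
Maximum flow = 19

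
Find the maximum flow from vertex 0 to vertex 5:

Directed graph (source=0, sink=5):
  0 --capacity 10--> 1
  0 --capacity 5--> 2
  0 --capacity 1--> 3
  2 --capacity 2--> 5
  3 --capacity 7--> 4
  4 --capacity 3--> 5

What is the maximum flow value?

Computing max flow:
  Flow on (0->2): 2/5
  Flow on (0->3): 1/1
  Flow on (2->5): 2/2
  Flow on (3->4): 1/7
  Flow on (4->5): 1/3
Maximum flow = 3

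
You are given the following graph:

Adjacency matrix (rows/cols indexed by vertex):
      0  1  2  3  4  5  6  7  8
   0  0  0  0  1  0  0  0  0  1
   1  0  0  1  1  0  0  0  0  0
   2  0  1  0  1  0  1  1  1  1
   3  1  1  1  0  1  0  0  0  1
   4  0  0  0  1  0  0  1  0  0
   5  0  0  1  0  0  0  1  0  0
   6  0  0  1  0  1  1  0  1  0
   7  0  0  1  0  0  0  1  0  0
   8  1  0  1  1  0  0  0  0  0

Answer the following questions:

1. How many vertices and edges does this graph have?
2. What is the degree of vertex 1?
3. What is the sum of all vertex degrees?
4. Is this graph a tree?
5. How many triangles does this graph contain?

Count: 9 vertices, 14 edges.
Vertex 1 has neighbors [2, 3], degree = 2.
Handshaking lemma: 2 * 14 = 28.
A tree on 9 vertices has 8 edges. This graph has 14 edges (6 extra). Not a tree.
Number of triangles = 5.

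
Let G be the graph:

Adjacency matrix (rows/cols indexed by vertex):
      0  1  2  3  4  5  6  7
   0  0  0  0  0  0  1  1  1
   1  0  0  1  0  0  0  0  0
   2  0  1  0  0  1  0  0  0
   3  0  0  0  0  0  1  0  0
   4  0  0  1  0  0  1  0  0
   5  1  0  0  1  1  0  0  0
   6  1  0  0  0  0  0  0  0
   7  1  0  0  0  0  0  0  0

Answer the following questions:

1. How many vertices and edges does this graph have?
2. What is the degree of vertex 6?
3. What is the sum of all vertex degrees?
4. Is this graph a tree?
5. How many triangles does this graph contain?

Count: 8 vertices, 7 edges.
Vertex 6 has neighbors [0], degree = 1.
Handshaking lemma: 2 * 7 = 14.
A graph is a tree iff it is connected and has exactly n-1 edges. This graph is connected (all 8 vertices in one component) and has 8-1 = 7 edges. It is a tree.
Number of triangles = 0.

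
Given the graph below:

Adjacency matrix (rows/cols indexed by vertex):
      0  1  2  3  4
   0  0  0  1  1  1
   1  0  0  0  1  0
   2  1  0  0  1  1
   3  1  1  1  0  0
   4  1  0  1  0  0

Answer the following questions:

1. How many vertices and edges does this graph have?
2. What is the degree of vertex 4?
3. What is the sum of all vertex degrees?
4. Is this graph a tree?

Count: 5 vertices, 6 edges.
Vertex 4 has neighbors [0, 2], degree = 2.
Handshaking lemma: 2 * 6 = 12.
A tree on 5 vertices has 4 edges. This graph has 6 edges (2 extra). Not a tree.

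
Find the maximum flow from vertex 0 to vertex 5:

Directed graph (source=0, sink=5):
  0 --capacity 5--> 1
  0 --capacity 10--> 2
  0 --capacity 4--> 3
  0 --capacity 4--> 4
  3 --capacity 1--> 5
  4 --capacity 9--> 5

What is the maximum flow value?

Computing max flow:
  Flow on (0->3): 1/4
  Flow on (0->4): 4/4
  Flow on (3->5): 1/1
  Flow on (4->5): 4/9
Maximum flow = 5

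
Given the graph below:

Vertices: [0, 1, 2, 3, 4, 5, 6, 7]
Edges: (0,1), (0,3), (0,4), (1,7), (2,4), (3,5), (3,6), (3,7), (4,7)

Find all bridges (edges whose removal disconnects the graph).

A bridge is an edge whose removal increases the number of connected components.
Bridges found: (2,4), (3,5), (3,6)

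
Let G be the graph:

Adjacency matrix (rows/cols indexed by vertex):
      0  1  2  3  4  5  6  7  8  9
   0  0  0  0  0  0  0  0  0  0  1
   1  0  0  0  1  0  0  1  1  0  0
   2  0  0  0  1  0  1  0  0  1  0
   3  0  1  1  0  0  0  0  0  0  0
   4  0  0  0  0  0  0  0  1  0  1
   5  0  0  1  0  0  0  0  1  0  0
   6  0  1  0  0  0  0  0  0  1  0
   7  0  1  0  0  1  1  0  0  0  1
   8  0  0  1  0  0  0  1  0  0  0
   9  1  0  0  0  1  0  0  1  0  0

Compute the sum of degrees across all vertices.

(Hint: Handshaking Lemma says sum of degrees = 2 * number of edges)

Count edges: 12 edges.
By Handshaking Lemma: sum of degrees = 2 * 12 = 24.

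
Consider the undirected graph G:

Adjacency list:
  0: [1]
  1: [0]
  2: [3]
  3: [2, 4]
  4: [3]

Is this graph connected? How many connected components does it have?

Checking connectivity: the graph has 2 connected component(s).
Components: [[0, 1], [2, 3, 4]]. The graph is NOT connected.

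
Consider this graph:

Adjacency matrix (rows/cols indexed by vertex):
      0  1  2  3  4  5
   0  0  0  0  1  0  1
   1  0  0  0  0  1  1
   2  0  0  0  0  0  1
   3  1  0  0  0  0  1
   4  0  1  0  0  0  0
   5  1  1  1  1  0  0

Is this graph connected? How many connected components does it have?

Checking connectivity: the graph has 1 connected component(s).
All vertices are reachable from each other. The graph IS connected.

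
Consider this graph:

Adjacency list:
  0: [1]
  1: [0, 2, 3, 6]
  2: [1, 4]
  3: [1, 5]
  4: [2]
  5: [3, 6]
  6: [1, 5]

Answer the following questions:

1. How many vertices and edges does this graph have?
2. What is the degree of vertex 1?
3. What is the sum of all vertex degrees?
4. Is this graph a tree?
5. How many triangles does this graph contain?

Count: 7 vertices, 7 edges.
Vertex 1 has neighbors [0, 2, 3, 6], degree = 4.
Handshaking lemma: 2 * 7 = 14.
A tree on 7 vertices has 6 edges. This graph has 7 edges (1 extra). Not a tree.
Number of triangles = 0.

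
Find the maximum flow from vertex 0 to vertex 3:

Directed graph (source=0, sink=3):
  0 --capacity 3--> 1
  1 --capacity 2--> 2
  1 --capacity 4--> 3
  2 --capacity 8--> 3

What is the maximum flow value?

Computing max flow:
  Flow on (0->1): 3/3
  Flow on (1->3): 3/4
Maximum flow = 3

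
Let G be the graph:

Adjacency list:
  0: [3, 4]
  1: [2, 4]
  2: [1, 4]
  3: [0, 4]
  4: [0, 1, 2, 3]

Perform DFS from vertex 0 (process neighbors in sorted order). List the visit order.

DFS from vertex 0 (neighbors processed in ascending order):
Visit order: 0, 3, 4, 1, 2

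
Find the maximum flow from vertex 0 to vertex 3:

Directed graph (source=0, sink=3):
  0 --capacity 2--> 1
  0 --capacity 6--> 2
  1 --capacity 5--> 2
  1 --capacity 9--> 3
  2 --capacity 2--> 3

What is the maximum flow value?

Computing max flow:
  Flow on (0->1): 2/2
  Flow on (0->2): 2/6
  Flow on (1->3): 2/9
  Flow on (2->3): 2/2
Maximum flow = 4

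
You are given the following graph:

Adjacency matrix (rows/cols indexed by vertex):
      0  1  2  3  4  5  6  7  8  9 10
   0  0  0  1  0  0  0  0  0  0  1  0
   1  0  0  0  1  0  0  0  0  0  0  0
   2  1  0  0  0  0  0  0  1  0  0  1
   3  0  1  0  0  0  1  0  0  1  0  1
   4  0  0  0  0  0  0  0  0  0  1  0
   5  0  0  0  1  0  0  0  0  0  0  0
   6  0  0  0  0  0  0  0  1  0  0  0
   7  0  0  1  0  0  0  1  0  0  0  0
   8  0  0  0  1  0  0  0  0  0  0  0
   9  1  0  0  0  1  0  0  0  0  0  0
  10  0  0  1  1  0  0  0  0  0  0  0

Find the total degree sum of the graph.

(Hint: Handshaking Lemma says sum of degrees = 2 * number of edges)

Count edges: 10 edges.
By Handshaking Lemma: sum of degrees = 2 * 10 = 20.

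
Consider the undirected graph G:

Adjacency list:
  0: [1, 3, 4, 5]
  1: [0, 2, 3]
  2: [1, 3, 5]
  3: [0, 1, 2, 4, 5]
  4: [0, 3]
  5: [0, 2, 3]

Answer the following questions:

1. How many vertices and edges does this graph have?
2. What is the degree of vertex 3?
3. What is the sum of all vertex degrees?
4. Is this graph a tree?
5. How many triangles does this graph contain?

Count: 6 vertices, 10 edges.
Vertex 3 has neighbors [0, 1, 2, 4, 5], degree = 5.
Handshaking lemma: 2 * 10 = 20.
A tree on 6 vertices has 5 edges. This graph has 10 edges (5 extra). Not a tree.
Number of triangles = 5.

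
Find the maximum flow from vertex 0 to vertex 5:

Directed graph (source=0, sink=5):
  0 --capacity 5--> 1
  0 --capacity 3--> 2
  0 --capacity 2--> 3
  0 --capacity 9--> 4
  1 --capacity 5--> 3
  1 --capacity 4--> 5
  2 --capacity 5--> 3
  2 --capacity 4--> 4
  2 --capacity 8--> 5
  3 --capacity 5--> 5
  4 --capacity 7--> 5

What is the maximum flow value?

Computing max flow:
  Flow on (0->1): 5/5
  Flow on (0->2): 3/3
  Flow on (0->3): 2/2
  Flow on (0->4): 7/9
  Flow on (1->3): 1/5
  Flow on (1->5): 4/4
  Flow on (2->5): 3/8
  Flow on (3->5): 3/5
  Flow on (4->5): 7/7
Maximum flow = 17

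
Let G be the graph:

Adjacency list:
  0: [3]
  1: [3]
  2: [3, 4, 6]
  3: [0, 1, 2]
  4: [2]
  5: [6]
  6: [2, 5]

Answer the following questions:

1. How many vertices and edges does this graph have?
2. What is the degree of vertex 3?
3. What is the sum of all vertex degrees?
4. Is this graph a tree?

Count: 7 vertices, 6 edges.
Vertex 3 has neighbors [0, 1, 2], degree = 3.
Handshaking lemma: 2 * 6 = 12.
A graph is a tree iff it is connected and has exactly n-1 edges. This graph is connected (all 7 vertices in one component) and has 7-1 = 6 edges. It is a tree.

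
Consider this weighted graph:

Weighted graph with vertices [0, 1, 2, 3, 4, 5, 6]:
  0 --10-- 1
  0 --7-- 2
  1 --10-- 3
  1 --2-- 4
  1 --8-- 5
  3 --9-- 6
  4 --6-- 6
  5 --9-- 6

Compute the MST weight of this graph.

Applying Kruskal's algorithm (sort edges by weight, add if no cycle):
  Add (1,4) w=2
  Add (4,6) w=6
  Add (0,2) w=7
  Add (1,5) w=8
  Add (3,6) w=9
  Skip (5,6) w=9 (creates cycle)
  Add (0,1) w=10
  Skip (1,3) w=10 (creates cycle)
MST weight = 42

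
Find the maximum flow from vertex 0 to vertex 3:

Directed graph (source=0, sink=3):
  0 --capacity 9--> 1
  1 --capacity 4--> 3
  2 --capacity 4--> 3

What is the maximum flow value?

Computing max flow:
  Flow on (0->1): 4/9
  Flow on (1->3): 4/4
Maximum flow = 4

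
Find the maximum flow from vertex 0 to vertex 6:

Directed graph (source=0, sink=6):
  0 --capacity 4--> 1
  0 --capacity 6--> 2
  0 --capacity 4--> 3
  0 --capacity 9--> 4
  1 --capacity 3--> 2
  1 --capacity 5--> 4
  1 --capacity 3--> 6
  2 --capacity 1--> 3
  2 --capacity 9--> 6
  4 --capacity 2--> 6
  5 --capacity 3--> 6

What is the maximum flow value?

Computing max flow:
  Flow on (0->1): 4/4
  Flow on (0->2): 6/6
  Flow on (0->4): 2/9
  Flow on (1->2): 1/3
  Flow on (1->6): 3/3
  Flow on (2->6): 7/9
  Flow on (4->6): 2/2
Maximum flow = 12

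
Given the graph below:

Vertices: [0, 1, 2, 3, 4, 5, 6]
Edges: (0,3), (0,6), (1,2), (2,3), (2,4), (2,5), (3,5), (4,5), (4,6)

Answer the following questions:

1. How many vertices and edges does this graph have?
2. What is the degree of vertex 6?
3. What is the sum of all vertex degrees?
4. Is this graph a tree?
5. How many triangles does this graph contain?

Count: 7 vertices, 9 edges.
Vertex 6 has neighbors [0, 4], degree = 2.
Handshaking lemma: 2 * 9 = 18.
A tree on 7 vertices has 6 edges. This graph has 9 edges (3 extra). Not a tree.
Number of triangles = 2.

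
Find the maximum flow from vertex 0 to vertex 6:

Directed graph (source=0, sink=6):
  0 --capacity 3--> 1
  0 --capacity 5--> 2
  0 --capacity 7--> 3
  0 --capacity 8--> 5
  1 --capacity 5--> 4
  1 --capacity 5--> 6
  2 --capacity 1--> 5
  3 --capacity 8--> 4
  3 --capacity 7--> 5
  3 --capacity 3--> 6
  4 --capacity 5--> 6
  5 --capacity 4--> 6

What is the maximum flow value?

Computing max flow:
  Flow on (0->1): 3/3
  Flow on (0->2): 1/5
  Flow on (0->3): 7/7
  Flow on (0->5): 3/8
  Flow on (1->6): 3/5
  Flow on (2->5): 1/1
  Flow on (3->4): 4/8
  Flow on (3->6): 3/3
  Flow on (4->6): 4/5
  Flow on (5->6): 4/4
Maximum flow = 14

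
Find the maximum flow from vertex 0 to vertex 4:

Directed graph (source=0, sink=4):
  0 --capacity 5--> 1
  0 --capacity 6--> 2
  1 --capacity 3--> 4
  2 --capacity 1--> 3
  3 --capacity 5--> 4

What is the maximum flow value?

Computing max flow:
  Flow on (0->1): 3/5
  Flow on (0->2): 1/6
  Flow on (1->4): 3/3
  Flow on (2->3): 1/1
  Flow on (3->4): 1/5
Maximum flow = 4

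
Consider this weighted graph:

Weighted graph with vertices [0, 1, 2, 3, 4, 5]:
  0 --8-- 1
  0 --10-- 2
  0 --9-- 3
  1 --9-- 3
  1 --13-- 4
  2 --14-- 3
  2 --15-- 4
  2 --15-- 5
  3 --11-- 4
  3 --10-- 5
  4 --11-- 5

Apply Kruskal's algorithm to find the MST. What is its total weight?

Applying Kruskal's algorithm (sort edges by weight, add if no cycle):
  Add (0,1) w=8
  Add (0,3) w=9
  Skip (1,3) w=9 (creates cycle)
  Add (0,2) w=10
  Add (3,5) w=10
  Add (3,4) w=11
  Skip (4,5) w=11 (creates cycle)
  Skip (1,4) w=13 (creates cycle)
  Skip (2,3) w=14 (creates cycle)
  Skip (2,4) w=15 (creates cycle)
  Skip (2,5) w=15 (creates cycle)
MST weight = 48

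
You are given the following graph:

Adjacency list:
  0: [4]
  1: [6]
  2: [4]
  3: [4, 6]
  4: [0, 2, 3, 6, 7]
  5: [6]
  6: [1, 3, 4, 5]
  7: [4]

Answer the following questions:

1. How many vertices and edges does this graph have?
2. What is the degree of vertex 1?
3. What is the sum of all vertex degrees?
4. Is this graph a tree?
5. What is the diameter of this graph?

Count: 8 vertices, 8 edges.
Vertex 1 has neighbors [6], degree = 1.
Handshaking lemma: 2 * 8 = 16.
A tree on 8 vertices has 7 edges. This graph has 8 edges (1 extra). Not a tree.
Diameter (longest shortest path) = 3.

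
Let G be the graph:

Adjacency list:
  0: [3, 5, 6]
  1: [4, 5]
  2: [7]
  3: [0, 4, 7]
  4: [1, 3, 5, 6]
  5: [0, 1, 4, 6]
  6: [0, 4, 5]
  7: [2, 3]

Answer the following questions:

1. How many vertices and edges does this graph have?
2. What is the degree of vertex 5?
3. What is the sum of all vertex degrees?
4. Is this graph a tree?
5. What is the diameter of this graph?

Count: 8 vertices, 11 edges.
Vertex 5 has neighbors [0, 1, 4, 6], degree = 4.
Handshaking lemma: 2 * 11 = 22.
A tree on 8 vertices has 7 edges. This graph has 11 edges (4 extra). Not a tree.
Diameter (longest shortest path) = 4.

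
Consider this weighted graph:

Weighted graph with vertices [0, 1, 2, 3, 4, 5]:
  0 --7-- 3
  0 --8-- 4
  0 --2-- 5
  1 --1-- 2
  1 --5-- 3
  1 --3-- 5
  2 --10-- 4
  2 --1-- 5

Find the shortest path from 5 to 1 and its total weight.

Using Dijkstra's algorithm from vertex 5:
Shortest path: 5 -> 2 -> 1
Total weight: 1 + 1 = 2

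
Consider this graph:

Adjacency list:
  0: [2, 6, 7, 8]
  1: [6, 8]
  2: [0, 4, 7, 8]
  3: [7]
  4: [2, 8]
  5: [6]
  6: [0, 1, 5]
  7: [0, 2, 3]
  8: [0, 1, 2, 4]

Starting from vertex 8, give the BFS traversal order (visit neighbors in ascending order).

BFS from vertex 8 (neighbors processed in ascending order):
Visit order: 8, 0, 1, 2, 4, 6, 7, 5, 3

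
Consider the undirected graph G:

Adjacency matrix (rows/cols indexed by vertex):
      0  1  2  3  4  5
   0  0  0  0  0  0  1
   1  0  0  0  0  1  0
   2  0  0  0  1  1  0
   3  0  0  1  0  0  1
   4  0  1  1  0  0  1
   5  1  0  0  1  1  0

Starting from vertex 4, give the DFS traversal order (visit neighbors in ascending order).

DFS from vertex 4 (neighbors processed in ascending order):
Visit order: 4, 1, 2, 3, 5, 0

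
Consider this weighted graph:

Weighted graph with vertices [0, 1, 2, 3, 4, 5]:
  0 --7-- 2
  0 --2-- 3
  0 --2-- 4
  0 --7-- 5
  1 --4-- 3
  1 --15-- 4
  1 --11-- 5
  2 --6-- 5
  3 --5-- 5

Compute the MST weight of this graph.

Applying Kruskal's algorithm (sort edges by weight, add if no cycle):
  Add (0,3) w=2
  Add (0,4) w=2
  Add (1,3) w=4
  Add (3,5) w=5
  Add (2,5) w=6
  Skip (0,5) w=7 (creates cycle)
  Skip (0,2) w=7 (creates cycle)
  Skip (1,5) w=11 (creates cycle)
  Skip (1,4) w=15 (creates cycle)
MST weight = 19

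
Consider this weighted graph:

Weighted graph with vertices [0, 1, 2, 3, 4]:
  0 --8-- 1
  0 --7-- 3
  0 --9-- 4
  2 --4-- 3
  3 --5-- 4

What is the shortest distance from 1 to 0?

Using Dijkstra's algorithm from vertex 1:
Shortest path: 1 -> 0
Total weight: 8 = 8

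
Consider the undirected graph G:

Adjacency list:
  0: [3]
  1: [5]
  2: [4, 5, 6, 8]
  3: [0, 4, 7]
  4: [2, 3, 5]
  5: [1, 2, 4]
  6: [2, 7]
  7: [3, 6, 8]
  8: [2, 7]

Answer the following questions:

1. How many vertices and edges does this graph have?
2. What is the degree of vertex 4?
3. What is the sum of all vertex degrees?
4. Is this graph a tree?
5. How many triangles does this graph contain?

Count: 9 vertices, 11 edges.
Vertex 4 has neighbors [2, 3, 5], degree = 3.
Handshaking lemma: 2 * 11 = 22.
A tree on 9 vertices has 8 edges. This graph has 11 edges (3 extra). Not a tree.
Number of triangles = 1.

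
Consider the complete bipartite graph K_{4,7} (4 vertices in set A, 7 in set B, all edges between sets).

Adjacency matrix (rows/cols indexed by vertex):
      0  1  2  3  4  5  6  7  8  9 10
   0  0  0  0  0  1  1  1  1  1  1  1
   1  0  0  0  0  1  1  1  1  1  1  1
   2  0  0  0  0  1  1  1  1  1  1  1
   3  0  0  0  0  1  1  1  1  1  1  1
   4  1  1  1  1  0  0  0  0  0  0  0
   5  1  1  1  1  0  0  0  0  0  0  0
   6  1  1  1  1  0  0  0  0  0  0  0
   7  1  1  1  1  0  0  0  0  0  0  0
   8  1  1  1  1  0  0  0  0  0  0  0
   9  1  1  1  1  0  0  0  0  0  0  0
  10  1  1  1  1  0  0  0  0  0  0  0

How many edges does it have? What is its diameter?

K_{4,7} has 4 * 7 = 28 edges.
Any vertex reaches any opposite-side vertex in 1 step; same-side vertices reach in 2 steps via any opposite-side vertex.
Diameter = 2.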